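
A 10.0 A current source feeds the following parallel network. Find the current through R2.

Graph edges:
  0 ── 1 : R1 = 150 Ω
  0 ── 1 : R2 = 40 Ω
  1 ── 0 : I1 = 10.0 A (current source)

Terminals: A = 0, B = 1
All resistors sit directly between nodes 0 and 1, so they are in parallel and share one voltage V; the full source current 10 A splits among them.
1/R_par = 1/150 + 1/40 = 0.03167 S  =>  R_par = 31.58 Ω
V = I × R_par = 10 × 31.58 = 315.8 V
I_R2 = V/R2 = 315.8/40 = 7.895 A

Final answer: 7.895 A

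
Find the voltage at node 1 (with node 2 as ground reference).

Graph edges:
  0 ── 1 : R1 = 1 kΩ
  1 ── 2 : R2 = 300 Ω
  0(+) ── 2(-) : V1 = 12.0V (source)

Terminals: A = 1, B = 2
Nodal analysis, taking node 2 as the 0 V reference.
Source V1 fixes V_0 = 12 V.
KCL at each unknown node (sum of currents leaving = 0; resistances in Ω):
  Node 1: (V_1 - 12)/1000 + (V_1 - 0)/300 = 0
Collecting terms: 0.004333 × V_1 = 0.012  =>  V_1 = 2.769 V
The requested potential is V_1 = 2.769 V.

Final answer: V_1 = 2.769 V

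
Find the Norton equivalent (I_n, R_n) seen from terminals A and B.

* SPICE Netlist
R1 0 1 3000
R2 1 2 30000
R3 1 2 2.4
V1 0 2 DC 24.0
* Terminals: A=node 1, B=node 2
Find the Thévenin equivalent first; then I_n = V_th/R_th and R_n = R_th.
Step 1 — V_th is the open-circuit voltage V_A - V_B (nothing connected across the terminals).
Nodal analysis, taking node 2 as the 0 V reference.
Source V1 fixes V_0 = 24 V.
KCL at each unknown node (sum of currents leaving = 0; resistances in Ω):
  Node 1: (V_1 - 24)/3000 + (V_1 - 0)/30000 + (V_1 - 0)/2.4 = 0
Collecting terms: 0.417 × V_1 = 0.008  =>  V_1 = 0.01918 V
V_th = V_1 - V_2 = 0.01918 - 0 = 0.01918 V
Step 2 — R_th: zero the source — replace V1 by a short circuit (node 2 merges into node 0) — and find the resistance seen between A (node 1) and B (node 0).
Reduce the network between node 1 (A) and node 0 (B) by series/parallel combination:
  Rp1 = R1 ‖ R2 ‖ R3 (parallel, all between nodes 0 and 1) = 1/(1/3000 + 1/30000 + 1/2.4) = 2.398 Ω
R_th = 2.398 Ω
I_n = V_th/R_th = 0.01918/2.398 = 0.008 A, and R_n = R_th = 2.398 Ω

Final answer: I_n = 0.008 A, R_n = 2.398 Ω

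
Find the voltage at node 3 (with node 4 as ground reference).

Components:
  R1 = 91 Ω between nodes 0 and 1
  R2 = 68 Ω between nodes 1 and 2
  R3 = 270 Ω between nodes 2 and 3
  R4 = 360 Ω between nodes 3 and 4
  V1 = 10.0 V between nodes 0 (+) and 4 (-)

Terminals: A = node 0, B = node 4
Nodal analysis, taking node 4 as the 0 V reference.
Source V1 fixes V_0 = 10 V.
KCL at each unknown node (sum of currents leaving = 0; resistances in Ω):
  Node 1: (V_1 - 10)/91 + (V_1 - V_2)/68 = 0
  Node 2: (V_2 - V_1)/68 + (V_2 - V_3)/270 = 0
  Node 3: (V_3 - V_2)/270 + (V_3 - 0)/360 = 0
Collecting terms (coefficients in siemens):
  0.02569·V_1 - 0.01471·V_2 = 0.1099
  0.01841·V_2 - 0.01471·V_1 - 0.003704·V_3 = 0
  0.006481·V_3 - 0.003704·V_2 = 0
Solving these 3 simultaneous equations (Gaussian elimination) gives:
  V_1 = 8.847 V, V_2 = 7.985 V, V_3 = 4.563 V
The requested potential is V_3 = 4.563 V.

Final answer: V_3 = 4.563 V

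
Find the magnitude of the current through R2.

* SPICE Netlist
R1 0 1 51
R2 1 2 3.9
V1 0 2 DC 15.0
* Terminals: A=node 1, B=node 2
Nodal analysis, taking node 2 as the 0 V reference.
Source V1 fixes V_0 = 15 V.
KCL at each unknown node (sum of currents leaving = 0; resistances in Ω):
  Node 1: (V_1 - 15)/51 + (V_1 - 0)/3.9 = 0
Collecting terms: 0.276 × V_1 = 0.2941  =>  V_1 = 1.066 V
I_R2 = (V_1 - V_2)/R2 = (1.066 - 0)/3.9 = 0.2732 A
|I_R2| = 0.2732 A

Final answer: |I_R2| = 0.2732 A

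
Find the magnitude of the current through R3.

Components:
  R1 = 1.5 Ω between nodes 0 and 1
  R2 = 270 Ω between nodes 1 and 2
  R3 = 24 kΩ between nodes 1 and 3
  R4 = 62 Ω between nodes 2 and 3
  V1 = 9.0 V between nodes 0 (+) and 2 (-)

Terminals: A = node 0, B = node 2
Nodal analysis, taking node 2 as the 0 V reference.
Source V1 fixes V_0 = 9 V.
KCL at each unknown node (sum of currents leaving = 0; resistances in Ω):
  Node 1: (V_1 - 9)/1.5 + (V_1 - 0)/270 + (V_1 - V_3)/24000 = 0
  Node 3: (V_3 - V_1)/24000 + (V_3 - 0)/62 = 0
Collecting terms (coefficients in siemens):
  0.6704·V_1 - 0.00004167·V_3 = 6
  0.01617·V_3 - 0.00004167·V_1 = 0
Determinant D = (0.6704)(0.01617) - (-0.00004167)(-0.00004167) = 0.01084
V_1 = [(6)(0.01617) - (-0.00004167)(0)]/D = 8.95 V
V_3 = [(0.6704)(0) - (6)(-0.00004167)]/D = 0.02306 V
I_R3 = (V_1 - V_3)/R3 = (8.95 - 0.02306)/24000 = 0.0003719 A
|I_R3| = 0.0003719 A

Final answer: |I_R3| = 0.0003719 A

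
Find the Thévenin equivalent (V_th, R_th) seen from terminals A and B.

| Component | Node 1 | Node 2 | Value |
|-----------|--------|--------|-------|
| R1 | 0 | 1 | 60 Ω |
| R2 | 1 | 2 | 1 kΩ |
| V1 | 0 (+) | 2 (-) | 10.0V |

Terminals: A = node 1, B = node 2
Step 1 — V_th is the open-circuit voltage V_A - V_B (nothing connected across the terminals).
Nodal analysis, taking node 2 as the 0 V reference.
Source V1 fixes V_0 = 10 V.
KCL at each unknown node (sum of currents leaving = 0; resistances in Ω):
  Node 1: (V_1 - 10)/60 + (V_1 - 0)/1000 = 0
Collecting terms: 0.01767 × V_1 = 0.1667  =>  V_1 = 9.434 V
V_th = V_1 - V_2 = 9.434 - 0 = 9.434 V
Step 2 — R_th: zero the source — replace V1 by a short circuit (node 2 merges into node 0) — and find the resistance seen between A (node 1) and B (node 0).
Reduce the network between node 1 (A) and node 0 (B) by series/parallel combination:
  Rp1 = R1 ‖ R2 (parallel, both between nodes 0 and 1) = 1/(1/60 + 1/1000) = 56.6 Ω
R_th = 56.6 Ω

Final answer: V_th = 9.434 V, R_th = 56.6 Ω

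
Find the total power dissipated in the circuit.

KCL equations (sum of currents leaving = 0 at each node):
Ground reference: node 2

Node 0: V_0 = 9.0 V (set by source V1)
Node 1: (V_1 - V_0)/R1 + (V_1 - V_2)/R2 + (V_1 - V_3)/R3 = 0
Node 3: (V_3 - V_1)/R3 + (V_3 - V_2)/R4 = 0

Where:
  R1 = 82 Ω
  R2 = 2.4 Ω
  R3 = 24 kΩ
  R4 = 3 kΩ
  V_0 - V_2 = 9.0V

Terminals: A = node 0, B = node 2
Nodal analysis, taking node 2 as the 0 V reference.
Source V1 fixes V_0 = 9 V.
KCL at each unknown node (sum of currents leaving = 0; resistances in Ω):
  Node 1: (V_1 - 9)/82 + (V_1 - 0)/2.4 + (V_1 - V_3)/24000 = 0
  Node 3: (V_3 - V_1)/24000 + (V_3 - 0)/3000 = 0
Collecting terms (coefficients in siemens):
  0.4289·V_1 - 0.00004167·V_3 = 0.1098
  0.000375·V_3 - 0.00004167·V_1 = 0
Determinant D = (0.4289)(0.000375) - (-0.00004167)(-0.00004167) = 0.0001608
V_1 = [(0.1098)(0.000375) - (-0.00004167)(0)]/D = 0.2559 V
V_3 = [(0.4289)(0) - (0.1098)(-0.00004167)]/D = 0.02843 V
Power in each resistor, P = (ΔV)²/R:
  P_R1 = (9 - 0.2559)²/82 = 0.9324 W
  P_R2 = (0.2559 - 0)²/2.4 = 0.02729 W
  P_R3 = (0.2559 - 0.02843)²/24000 = 0.000002156 W
  P_R4 = (0 - 0.02843)²/3000 = 0.0000002695 W
P_total = P_R1 + P_R2 + P_R3 + P_R4 = 0.9597 W

Final answer: 0.9597 W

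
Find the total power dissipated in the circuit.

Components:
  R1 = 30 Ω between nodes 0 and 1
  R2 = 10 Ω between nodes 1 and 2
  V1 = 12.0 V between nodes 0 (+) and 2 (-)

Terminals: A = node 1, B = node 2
Nodal analysis, taking node 2 as the 0 V reference.
Source V1 fixes V_0 = 12 V.
KCL at each unknown node (sum of currents leaving = 0; resistances in Ω):
  Node 1: (V_1 - 12)/30 + (V_1 - 0)/10 = 0
Collecting terms: 0.1333 × V_1 = 0.4  =>  V_1 = 3 V
Power in each resistor, P = (ΔV)²/R:
  P_R1 = (12 - 3)²/30 = 2.7 W
  P_R2 = (3 - 0)²/10 = 0.9 W
P_total = P_R1 + P_R2 = 3.6 W

Final answer: 3.6 W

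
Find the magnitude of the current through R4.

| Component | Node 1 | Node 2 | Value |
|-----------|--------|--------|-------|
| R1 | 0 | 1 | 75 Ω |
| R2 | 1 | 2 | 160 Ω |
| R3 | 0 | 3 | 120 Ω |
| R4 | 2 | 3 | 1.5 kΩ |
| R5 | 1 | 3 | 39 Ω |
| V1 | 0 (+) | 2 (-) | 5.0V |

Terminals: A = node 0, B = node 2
Nodal analysis, taking node 2 as the 0 V reference.
Source V1 fixes V_0 = 5 V.
KCL at each unknown node (sum of currents leaving = 0; resistances in Ω):
  Node 1: (V_1 - 5)/75 + (V_1 - 0)/160 + (V_1 - V_3)/39 = 0
  Node 3: (V_3 - 5)/120 + (V_3 - 0)/1500 + (V_3 - V_1)/39 = 0
Collecting terms (coefficients in siemens):
  0.04522·V_1 - 0.02564·V_3 = 0.06667
  0.03464·V_3 - 0.02564·V_1 = 0.04167
Determinant D = (0.04522)(0.03464) - (-0.02564)(-0.02564) = 0.0009092
V_1 = [(0.06667)(0.03464) - (-0.02564)(0.04167)]/D = 3.715 V
V_3 = [(0.04522)(0.04167) - (0.06667)(-0.02564)]/D = 3.953 V
I_R4 = (V_2 - V_3)/R4 = (0 - 3.953)/1500 = -0.002635 A
|I_R4| = 0.002635 A

Final answer: |I_R4| = 0.002635 A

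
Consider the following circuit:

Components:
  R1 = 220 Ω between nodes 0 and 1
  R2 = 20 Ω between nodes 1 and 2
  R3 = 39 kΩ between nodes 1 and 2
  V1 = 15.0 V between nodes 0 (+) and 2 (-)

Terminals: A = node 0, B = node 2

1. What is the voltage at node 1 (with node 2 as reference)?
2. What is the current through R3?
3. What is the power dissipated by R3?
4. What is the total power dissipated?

Nodal analysis, taking node 2 as the 0 V reference.
Source V1 fixes V_0 = 15 V.
KCL at each unknown node (sum of currents leaving = 0; resistances in Ω):
  Node 1: (V_1 - 15)/220 + (V_1 - 0)/20 + (V_1 - 0)/39000 = 0
Collecting terms: 0.05457 × V_1 = 0.06818  =>  V_1 = 1.249 V
Part 1:
  Read off the nodal solution: V_1 = 1.249 V
Part 2:
  I_R3 = (V_1 - V_2)/R3 = (1.249 - 0)/39000 = 0.00003204 A
  Magnitude: I_R3 = 0.00003204 A
Part 3:
  I_R3 = (V_1 - V_2)/R3 = (1.249 - 0)/39000 = 0.00003204 A
  P_R3 = I_R3² × R3 = (0.00003204)² × 39000 = 0.00004003 W
Part 4:
  Power in each resistor, P = (ΔV)²/R:
    P_R1 = (15 - 1.249)²/220 = 0.8594 W
    P_R2 = (1.249 - 0)²/20 = 0.07805 W
    P_R3 = (1.249 - 0)²/39000 = 0.00004003 W
  P_total = P_R1 + P_R2 + P_R3 = 0.9375 W

Final answers:
1. V_1 = 1.249 V
2. I_R3 = 3.204e-05 A
3. P_R3 = 4.003e-05 W
4. P_total = 0.9375 W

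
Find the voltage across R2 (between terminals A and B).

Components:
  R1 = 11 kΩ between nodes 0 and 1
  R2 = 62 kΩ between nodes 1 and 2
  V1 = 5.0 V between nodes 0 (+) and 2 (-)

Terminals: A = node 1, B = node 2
R1 and R2 are in series across V1 (node 0 → node 1 → node 2), and the output A–B is taken across R2, so this is a voltage divider.
Series current: I = V1/(R1 + R2) = 5/(11000 + 62000) = 5/73000 = 0.00006849 A
V_R2 = I × R2 = V1 × R2/(R1 + R2) = 5 × 62000/73000 = 4.247 V

Final answer: 4.247 V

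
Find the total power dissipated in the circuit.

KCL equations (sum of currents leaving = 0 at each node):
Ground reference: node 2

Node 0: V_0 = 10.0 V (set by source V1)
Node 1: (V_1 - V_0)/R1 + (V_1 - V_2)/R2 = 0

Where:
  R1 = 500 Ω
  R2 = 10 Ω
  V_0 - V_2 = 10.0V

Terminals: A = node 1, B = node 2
Nodal analysis, taking node 2 as the 0 V reference.
Source V1 fixes V_0 = 10 V.
KCL at each unknown node (sum of currents leaving = 0; resistances in Ω):
  Node 1: (V_1 - 10)/500 + (V_1 - 0)/10 = 0
Collecting terms: 0.102 × V_1 = 0.02  =>  V_1 = 0.1961 V
Power in each resistor, P = (ΔV)²/R:
  P_R1 = (10 - 0.1961)²/500 = 0.1922 W
  P_R2 = (0.1961 - 0)²/10 = 0.003845 W
P_total = P_R1 + P_R2 = 0.1961 W

Final answer: 0.1961 W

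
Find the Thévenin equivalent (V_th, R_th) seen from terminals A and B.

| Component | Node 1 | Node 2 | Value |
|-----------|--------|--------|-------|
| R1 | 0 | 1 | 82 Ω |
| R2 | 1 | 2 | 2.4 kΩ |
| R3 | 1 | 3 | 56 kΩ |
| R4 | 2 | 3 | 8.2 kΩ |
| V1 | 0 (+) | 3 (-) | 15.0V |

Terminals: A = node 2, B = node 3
Step 1 — V_th is the open-circuit voltage V_A - V_B (nothing connected across the terminals).
Nodal analysis, taking node 3 as the 0 V reference.
Source V1 fixes V_0 = 15 V.
KCL at each unknown node (sum of currents leaving = 0; resistances in Ω):
  Node 1: (V_1 - 15)/82 + (V_1 - V_2)/2400 + (V_1 - 0)/56000 = 0
  Node 2: (V_2 - V_1)/2400 + (V_2 - 0)/8200 = 0
Collecting terms (coefficients in siemens):
  0.01263·V_1 - 0.0004167·V_2 = 0.1829
  0.0005386·V_2 - 0.0004167·V_1 = 0
Determinant D = (0.01263)(0.0005386) - (-0.0004167)(-0.0004167) = 0.000006629
V_1 = [(0.1829)(0.0005386) - (-0.0004167)(0)]/D = 14.86 V
V_2 = [(0.01263)(0) - (0.1829)(-0.0004167)]/D = 11.5 V
V_th = V_2 - V_3 = 11.5 - 0 = 11.5 V
Step 2 — R_th: zero the source — replace V1 by a short circuit (node 3 merges into node 0) — and find the resistance seen between A (node 2) and B (node 0).
Reduce the network between node 2 (A) and node 0 (B) by series/parallel combination:
  Rp1 = R1 ‖ R3 (parallel, both between nodes 0 and 1) = 1/(1/82 + 1/56000) = 81.88 Ω
  Rs1 = R2 + Rp1 (series, joined only at node 1) = 2400 + 81.88 = 2482 Ω
  Rp2 = R4 ‖ Rs1 (parallel, both between nodes 0 and 2) = 1/(1/8200 + 1/2482) = 1905 Ω
R_th = 1.905 kΩ

Final answer: V_th = 11.5 V, R_th = 1.905 kΩ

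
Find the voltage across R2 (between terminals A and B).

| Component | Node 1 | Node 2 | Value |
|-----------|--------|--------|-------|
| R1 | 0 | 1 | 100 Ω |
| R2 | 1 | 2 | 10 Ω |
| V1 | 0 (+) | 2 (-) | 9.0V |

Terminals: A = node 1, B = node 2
R1 and R2 are in series across V1 (node 0 → node 1 → node 2), and the output A–B is taken across R2, so this is a voltage divider.
Series current: I = V1/(R1 + R2) = 9/(100 + 10) = 9/110 = 0.08182 A
V_R2 = I × R2 = V1 × R2/(R1 + R2) = 9 × 10/110 = 0.8182 V

Final answer: 0.8182 V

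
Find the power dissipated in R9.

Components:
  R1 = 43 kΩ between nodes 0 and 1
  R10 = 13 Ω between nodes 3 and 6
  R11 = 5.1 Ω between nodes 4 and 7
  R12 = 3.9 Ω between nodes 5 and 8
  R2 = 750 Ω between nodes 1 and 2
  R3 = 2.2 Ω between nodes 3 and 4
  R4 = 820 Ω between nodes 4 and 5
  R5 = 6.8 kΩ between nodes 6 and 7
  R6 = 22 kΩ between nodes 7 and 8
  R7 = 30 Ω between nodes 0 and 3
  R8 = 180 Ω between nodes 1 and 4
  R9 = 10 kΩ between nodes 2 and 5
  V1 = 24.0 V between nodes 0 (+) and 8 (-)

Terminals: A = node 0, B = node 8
Nodal analysis, taking node 8 as the 0 V reference.
Source V1 fixes V_0 = 24 V.
KCL at each unknown node (sum of currents leaving = 0; resistances in Ω):
  Node 1: (V_1 - 24)/43000 + (V_1 - V_2)/750 + (V_1 - V_4)/180 = 0
  Node 2: (V_2 - V_1)/750 + (V_2 - V_5)/10000 = 0
  Node 3: (V_3 - V_4)/2.2 + (V_3 - 24)/30 + (V_3 - V_6)/13 = 0
  Node 4: (V_4 - V_3)/2.2 + (V_4 - V_5)/820 + (V_4 - V_1)/180 + (V_4 - V_7)/5.1 = 0
  Node 5: (V_5 - V_4)/820 + (V_5 - V_2)/10000 + (V_5 - 0)/3.9 = 0
  Node 6: (V_6 - V_7)/6800 + (V_6 - V_3)/13 = 0
  Node 7: (V_7 - V_6)/6800 + (V_7 - 0)/22000 + (V_7 - V_4)/5.1 = 0
Collecting terms (coefficients in siemens):
  0.006912·V_1 - 0.001333·V_2 - 0.005556·V_4 = 0.0005581
  0.001433·V_2 - 0.001333·V_1 - 0.0001·V_5 = 0
  0.5648·V_3 - 0.4545·V_4 - 0.07692·V_6 = 0.8
  0.6574·V_4 - 0.005556·V_1 - 0.4545·V_3 - 0.00122·V_5 - 0.1961·V_7 = 0
  0.2577·V_5 - 0.0001·V_2 - 0.00122·V_4 = 0
  0.07707·V_6 - 0.07692·V_3 - 0.0001471·V_7 = 0
  0.1963·V_7 - 0.1961·V_4 - 0.0001471·V_6 = 0
Solving these 7 simultaneous equations (Gaussian elimination) gives:
  V_1 = 22.63 V, V_2 = 21.06 V, V_3 = 23.07 V, V_4 = 23 V
  V_5 = 0.117 V, V_6 = 23.07 V, V_7 = 23 V
I_R9 = (V_2 - V_5)/R9 = (21.06 - 0.117)/10000 = 0.002094 A
P_R9 = I_R9² × R9 = (0.002094)² × 10000 = 0.04386 W

Final answer: 0.04386 W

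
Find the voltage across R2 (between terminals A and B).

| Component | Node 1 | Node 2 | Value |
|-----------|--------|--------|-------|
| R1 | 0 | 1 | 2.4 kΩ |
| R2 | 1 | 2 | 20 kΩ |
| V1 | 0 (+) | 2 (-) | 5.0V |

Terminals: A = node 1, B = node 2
R1 and R2 are in series across V1 (node 0 → node 1 → node 2), and the output A–B is taken across R2, so this is a voltage divider.
Series current: I = V1/(R1 + R2) = 5/(2400 + 20000) = 5/22400 = 0.0002232 A
V_R2 = I × R2 = V1 × R2/(R1 + R2) = 5 × 20000/22400 = 4.464 V

Final answer: 4.464 V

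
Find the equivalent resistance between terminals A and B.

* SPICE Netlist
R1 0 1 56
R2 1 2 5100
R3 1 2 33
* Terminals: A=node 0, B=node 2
Reduce the network between node 0 (A) and node 2 (B) by series/parallel combination:
  Rp1 = R2 ‖ R3 (parallel, both between nodes 1 and 2) = 1/(1/5100 + 1/33) = 32.79 Ω
  Rs1 = R1 + Rp1 (series, joined only at node 1) = 56 + 32.79 = 88.79 Ω
R_eq = 88.79 Ω

Final answer: 88.79 Ω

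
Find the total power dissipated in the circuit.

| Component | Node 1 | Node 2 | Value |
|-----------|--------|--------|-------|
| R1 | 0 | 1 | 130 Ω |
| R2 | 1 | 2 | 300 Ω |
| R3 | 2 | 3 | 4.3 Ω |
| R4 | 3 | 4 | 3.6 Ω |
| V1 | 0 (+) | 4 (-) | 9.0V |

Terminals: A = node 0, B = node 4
Nodal analysis, taking node 4 as the 0 V reference.
Source V1 fixes V_0 = 9 V.
KCL at each unknown node (sum of currents leaving = 0; resistances in Ω):
  Node 1: (V_1 - 9)/130 + (V_1 - V_2)/300 = 0
  Node 2: (V_2 - V_1)/300 + (V_2 - V_3)/4.3 = 0
  Node 3: (V_3 - V_2)/4.3 + (V_3 - 0)/3.6 = 0
Collecting terms (coefficients in siemens):
  0.01103·V_1 - 0.003333·V_2 = 0.06923
  0.2359·V_2 - 0.003333·V_1 - 0.2326·V_3 = 0
  0.5103·V_3 - 0.2326·V_2 = 0
Solving these 3 simultaneous equations (Gaussian elimination) gives:
  V_1 = 6.328 V, V_2 = 0.1624 V, V_3 = 0.07399 V
Power in each resistor, P = (ΔV)²/R:
  P_R1 = (9 - 6.328)²/130 = 0.05491 W
  P_R2 = (6.328 - 0.1624)²/300 = 0.1267 W
  P_R3 = (0.1624 - 0.07399)²/4.3 = 0.001816 W
  P_R4 = (0.07399 - 0)²/3.6 = 0.001521 W
P_total = P_R1 + P_R2 + P_R3 + P_R4 = 0.185 W

Final answer: 0.185 W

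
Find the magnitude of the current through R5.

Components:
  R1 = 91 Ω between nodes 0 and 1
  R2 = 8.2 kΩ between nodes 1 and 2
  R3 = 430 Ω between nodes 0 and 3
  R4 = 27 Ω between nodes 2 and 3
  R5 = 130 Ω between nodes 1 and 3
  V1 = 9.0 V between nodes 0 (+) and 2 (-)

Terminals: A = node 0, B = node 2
Nodal analysis, taking node 2 as the 0 V reference.
Source V1 fixes V_0 = 9 V.
KCL at each unknown node (sum of currents leaving = 0; resistances in Ω):
  Node 1: (V_1 - 9)/91 + (V_1 - 0)/8200 + (V_1 - V_3)/130 = 0
  Node 3: (V_3 - 9)/430 + (V_3 - 0)/27 + (V_3 - V_1)/130 = 0
Collecting terms (coefficients in siemens):
  0.0188·V_1 - 0.007692·V_3 = 0.0989
  0.04705·V_3 - 0.007692·V_1 = 0.02093
Determinant D = (0.0188)(0.04705) - (-0.007692)(-0.007692) = 0.0008256
V_1 = [(0.0989)(0.04705) - (-0.007692)(0.02093)]/D = 5.832 V
V_3 = [(0.0188)(0.02093) - (0.0989)(-0.007692)]/D = 1.398 V
I_R5 = (V_1 - V_3)/R5 = (5.832 - 1.398)/130 = 0.0341 A
|I_R5| = 0.0341 A

Final answer: |I_R5| = 0.0341 A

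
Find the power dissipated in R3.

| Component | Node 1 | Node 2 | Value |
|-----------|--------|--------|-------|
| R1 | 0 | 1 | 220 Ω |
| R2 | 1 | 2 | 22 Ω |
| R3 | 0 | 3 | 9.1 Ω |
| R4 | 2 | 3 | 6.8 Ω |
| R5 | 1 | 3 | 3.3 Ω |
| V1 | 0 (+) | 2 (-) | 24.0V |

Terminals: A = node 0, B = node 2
Nodal analysis, taking node 2 as the 0 V reference.
Source V1 fixes V_0 = 24 V.
KCL at each unknown node (sum of currents leaving = 0; resistances in Ω):
  Node 1: (V_1 - 24)/220 + (V_1 - 0)/22 + (V_1 - V_3)/3.3 = 0
  Node 3: (V_3 - 24)/9.1 + (V_3 - 0)/6.8 + (V_3 - V_1)/3.3 = 0
Collecting terms (coefficients in siemens):
  0.353·V_1 - 0.303·V_3 = 0.1091
  0.56·V_3 - 0.303·V_1 = 2.637
Determinant D = (0.353)(0.56) - (-0.303)(-0.303) = 0.1059
V_1 = [(0.1091)(0.56) - (-0.303)(2.637)]/D = 8.126 V
V_3 = [(0.353)(2.637) - (0.1091)(-0.303)]/D = 9.107 V
I_R3 = (V_0 - V_3)/R3 = (24 - 9.107)/9.1 = 1.637 A
P_R3 = I_R3² × R3 = (1.637)² × 9.1 = 24.37 W

Final answer: 24.37 W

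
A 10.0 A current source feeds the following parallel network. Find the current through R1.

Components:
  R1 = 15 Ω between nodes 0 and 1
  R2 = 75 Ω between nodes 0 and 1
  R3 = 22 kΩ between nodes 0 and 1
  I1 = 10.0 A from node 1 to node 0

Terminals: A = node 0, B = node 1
All resistors sit directly between nodes 0 and 1, so they are in parallel and share one voltage V; the full source current 10 A splits among them.
1/R_par = 1/15 + 1/75 + 1/22000 = 0.08005 S  =>  R_par = 12.49 Ω
V = I × R_par = 10 × 12.49 = 124.9 V
I_R1 = V/R1 = 124.9/15 = 8.329 A

Final answer: 8.329 A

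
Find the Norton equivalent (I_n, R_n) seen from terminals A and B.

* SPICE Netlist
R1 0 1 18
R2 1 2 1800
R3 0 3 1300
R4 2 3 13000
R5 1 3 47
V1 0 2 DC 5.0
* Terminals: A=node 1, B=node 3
Find the Thévenin equivalent first; then I_n = V_th/R_th and R_n = R_th.
Step 1 — V_th is the open-circuit voltage V_A - V_B (nothing connected across the terminals).
Nodal analysis, taking node 2 as the 0 V reference.
Source V1 fixes V_0 = 5 V.
KCL at each unknown node (sum of currents leaving = 0; resistances in Ω):
  Node 1: (V_1 - 5)/18 + (V_1 - 0)/1800 + (V_1 - V_3)/47 = 0
  Node 3: (V_3 - 5)/1300 + (V_3 - 0)/13000 + (V_3 - V_1)/47 = 0
Collecting terms (coefficients in siemens):
  0.07739·V_1 - 0.02128·V_3 = 0.2778
  0.02212·V_3 - 0.02128·V_1 = 0.003846
Determinant D = (0.07739)(0.02212) - (-0.02128)(-0.02128) = 0.001259
V_1 = [(0.2778)(0.02212) - (-0.02128)(0.003846)]/D = 4.945 V
V_3 = [(0.07739)(0.003846) - (0.2778)(-0.02128)]/D = 4.929 V
V_th = V_1 - V_3 = 4.945 - 4.929 = 0.01527 V
Step 2 — R_th: zero the source — replace V1 by a short circuit (node 2 merges into node 0) — and find the resistance seen between A (node 1) and B (node 3).
Reduce the network between node 1 (A) and node 3 (B) by series/parallel combination:
  Rp1 = R1 ‖ R2 (parallel, both between nodes 0 and 1) = 1/(1/18 + 1/1800) = 17.82 Ω
  Rp2 = R3 ‖ R4 (parallel, both between nodes 0 and 3) = 1/(1/1300 + 1/13000) = 1182 Ω
  Rs1 = Rp1 + Rp2 (series, joined only at node 0) = 17.82 + 1182 = 1200 Ω
  Rp3 = R5 ‖ Rs1 (parallel, both between nodes 1 and 3) = 1/(1/47 + 1/1200) = 45.23 Ω
R_th = 45.23 Ω
I_n = V_th/R_th = 0.01527/45.23 = 0.0003376 A, and R_n = R_th = 45.23 Ω

Final answer: I_n = 0.0003376 A, R_n = 45.23 Ω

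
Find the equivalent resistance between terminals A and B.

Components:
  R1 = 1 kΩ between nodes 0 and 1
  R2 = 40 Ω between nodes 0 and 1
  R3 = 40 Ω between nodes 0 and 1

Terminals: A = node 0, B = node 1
Reduce the network between node 0 (A) and node 1 (B) by series/parallel combination:
  Rp1 = R1 ‖ R2 ‖ R3 (parallel, all between nodes 0 and 1) = 1/(1/1000 + 1/40 + 1/40) = 19.61 Ω
R_eq = 19.61 Ω

Final answer: 19.61 Ω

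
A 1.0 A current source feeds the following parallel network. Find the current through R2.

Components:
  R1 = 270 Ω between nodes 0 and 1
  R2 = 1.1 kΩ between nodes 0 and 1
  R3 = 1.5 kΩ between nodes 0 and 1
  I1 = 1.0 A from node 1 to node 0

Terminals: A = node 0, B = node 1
All resistors sit directly between nodes 0 and 1, so they are in parallel and share one voltage V; the full source current 1 A splits among them.
1/R_par = 1/270 + 1/1100 + 1/1500 = 0.005279 S  =>  R_par = 189.4 Ω
V = I × R_par = 1 × 189.4 = 189.4 V
I_R2 = V/R2 = 189.4/1100 = 0.1722 A

Final answer: 0.1722 A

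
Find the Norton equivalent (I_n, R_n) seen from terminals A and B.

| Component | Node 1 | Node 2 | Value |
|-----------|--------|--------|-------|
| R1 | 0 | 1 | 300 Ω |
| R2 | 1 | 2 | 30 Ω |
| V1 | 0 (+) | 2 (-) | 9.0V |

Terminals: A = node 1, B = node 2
Find the Thévenin equivalent first; then I_n = V_th/R_th and R_n = R_th.
Step 1 — V_th is the open-circuit voltage V_A - V_B (nothing connected across the terminals).
Nodal analysis, taking node 2 as the 0 V reference.
Source V1 fixes V_0 = 9 V.
KCL at each unknown node (sum of currents leaving = 0; resistances in Ω):
  Node 1: (V_1 - 9)/300 + (V_1 - 0)/30 = 0
Collecting terms: 0.03667 × V_1 = 0.03  =>  V_1 = 0.8182 V
V_th = V_1 - V_2 = 0.8182 - 0 = 0.8182 V
Step 2 — R_th: zero the source — replace V1 by a short circuit (node 2 merges into node 0) — and find the resistance seen between A (node 1) and B (node 0).
Reduce the network between node 1 (A) and node 0 (B) by series/parallel combination:
  Rp1 = R1 ‖ R2 (parallel, both between nodes 0 and 1) = 1/(1/300 + 1/30) = 27.27 Ω
R_th = 27.27 Ω
I_n = V_th/R_th = 0.8182/27.27 = 0.03 A, and R_n = R_th = 27.27 Ω

Final answer: I_n = 0.03 A, R_n = 27.27 Ω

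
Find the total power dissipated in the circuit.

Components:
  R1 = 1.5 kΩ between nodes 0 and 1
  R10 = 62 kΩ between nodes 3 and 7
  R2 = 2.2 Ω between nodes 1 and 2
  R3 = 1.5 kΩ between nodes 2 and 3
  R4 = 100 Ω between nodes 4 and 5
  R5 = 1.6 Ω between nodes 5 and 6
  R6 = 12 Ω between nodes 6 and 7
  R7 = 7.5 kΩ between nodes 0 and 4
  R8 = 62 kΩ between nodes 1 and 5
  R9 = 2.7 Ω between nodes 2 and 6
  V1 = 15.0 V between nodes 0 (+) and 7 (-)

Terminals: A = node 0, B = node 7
Nodal analysis, taking node 7 as the 0 V reference.
Source V1 fixes V_0 = 15 V.
KCL at each unknown node (sum of currents leaving = 0; resistances in Ω):
  Node 1: (V_1 - 15)/1500 + (V_1 - V_2)/2.2 + (V_1 - V_5)/62000 = 0
  Node 2: (V_2 - V_1)/2.2 + (V_2 - V_3)/1500 + (V_2 - V_6)/2.7 = 0
  Node 3: (V_3 - V_2)/1500 + (V_3 - 0)/62000 = 0
  Node 4: (V_4 - V_5)/100 + (V_4 - 15)/7500 = 0
  Node 5: (V_5 - V_4)/100 + (V_5 - V_6)/1.6 + (V_5 - V_1)/62000 = 0
  Node 6: (V_6 - V_5)/1.6 + (V_6 - 0)/12 + (V_6 - V_2)/2.7 = 0
Collecting terms (coefficients in siemens):
  0.4552·V_1 - 0.4545·V_2 - 0.00001613·V_5 = 0.01
  0.8256·V_2 - 0.4545·V_1 - 0.0006667·V_3 - 0.3704·V_6 = 0
  0.0006828·V_3 - 0.0006667·V_2 = 0
  0.01013·V_4 - 0.01·V_5 = 0.002
  0.635·V_5 - 0.00001613·V_1 - 0.01·V_4 - 0.625·V_6 = 0
  1.079·V_6 - 0.3704·V_2 - 0.625·V_5 = 0
Solving these 6 simultaneous equations (Gaussian elimination) gives:
  V_1 = 0.1903 V, V_2 = 0.1685 V, V_3 = 0.1646 V, V_4 = 0.3405 V
  V_5 = 0.145 V, V_6 = 0.1419 V
Power in each resistor, P = (ΔV)²/R:
  P_R1 = (15 - 0.1903)²/1500 = 0.1462 W
  P_R2 = (0.1903 - 0.1685)²/2.2 = 0.0002144 W
  P_R3 = (0.1685 - 0.1646)²/1500 = 0.00000001057 W
  P_R4 = (0.3405 - 0.145)²/100 = 0.000382 W
  P_R5 = (0.145 - 0.1419)²/1.6 = 0.000006117 W
  P_R6 = (0.1419 - 0)²/12 = 0.001678 W
  P_R7 = (15 - 0.3405)²/7500 = 0.02865 W
  P_R8 = (0.1903 - 0.145)²/62000 = 0.00000003301 W
  P_R9 = (0.1685 - 0.1419)²/2.7 = 0.000263 W
  P_R10 = (0.1646 - 0)²/62000 = 0.0000004368 W
P_total = P_R1 + P_R2 + P_R3 + P_R4 + P_R5 + P_R6 + P_R7 + P_R8 + P_R9 + P_R10 = 0.1774 W

Final answer: 0.1774 W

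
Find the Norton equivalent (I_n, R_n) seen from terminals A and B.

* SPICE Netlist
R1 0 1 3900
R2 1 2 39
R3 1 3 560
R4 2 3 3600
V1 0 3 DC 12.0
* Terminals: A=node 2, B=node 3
Find the Thévenin equivalent first; then I_n = V_th/R_th and R_n = R_th.
Step 1 — V_th is the open-circuit voltage V_A - V_B (nothing connected across the terminals).
Nodal analysis, taking node 3 as the 0 V reference.
Source V1 fixes V_0 = 12 V.
KCL at each unknown node (sum of currents leaving = 0; resistances in Ω):
  Node 1: (V_1 - 12)/3900 + (V_1 - V_2)/39 + (V_1 - 0)/560 = 0
  Node 2: (V_2 - V_1)/39 + (V_2 - 0)/3600 = 0
Collecting terms (coefficients in siemens):
  0.02768·V_1 - 0.02564·V_2 = 0.003077
  0.02592·V_2 - 0.02564·V_1 = 0
Determinant D = (0.02768)(0.02592) - (-0.02564)(-0.02564) = 0.00006005
V_1 = [(0.003077)(0.02592) - (-0.02564)(0)]/D = 1.328 V
V_2 = [(0.02768)(0) - (0.003077)(-0.02564)]/D = 1.314 V
V_th = V_2 - V_3 = 1.314 - 0 = 1.314 V
Step 2 — R_th: zero the source — replace V1 by a short circuit (node 3 merges into node 0) — and find the resistance seen between A (node 2) and B (node 0).
Reduce the network between node 2 (A) and node 0 (B) by series/parallel combination:
  Rp1 = R1 ‖ R3 (parallel, both between nodes 0 and 1) = 1/(1/3900 + 1/560) = 489.7 Ω
  Rs1 = R2 + Rp1 (series, joined only at node 1) = 39 + 489.7 = 528.7 Ω
  Rp2 = R4 ‖ Rs1 (parallel, both between nodes 0 and 2) = 1/(1/3600 + 1/528.7) = 461 Ω
R_th = 461 Ω
I_n = V_th/R_th = 1.314/461 = 0.00285 A, and R_n = R_th = 461 Ω

Final answer: I_n = 0.00285 A, R_n = 461 Ω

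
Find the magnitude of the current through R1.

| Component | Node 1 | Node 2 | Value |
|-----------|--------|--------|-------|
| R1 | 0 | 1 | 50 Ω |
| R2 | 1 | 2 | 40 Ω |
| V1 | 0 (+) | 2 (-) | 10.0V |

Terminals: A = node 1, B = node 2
Nodal analysis, taking node 2 as the 0 V reference.
Source V1 fixes V_0 = 10 V.
KCL at each unknown node (sum of currents leaving = 0; resistances in Ω):
  Node 1: (V_1 - 10)/50 + (V_1 - 0)/40 = 0
Collecting terms: 0.045 × V_1 = 0.2  =>  V_1 = 4.444 V
I_R1 = (V_0 - V_1)/R1 = (10 - 4.444)/50 = 0.1111 A
|I_R1| = 0.1111 A

Final answer: |I_R1| = 0.1111 A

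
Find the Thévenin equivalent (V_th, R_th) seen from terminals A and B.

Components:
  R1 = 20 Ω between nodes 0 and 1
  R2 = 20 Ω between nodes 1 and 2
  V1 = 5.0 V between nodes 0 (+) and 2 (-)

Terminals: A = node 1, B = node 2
Step 1 — V_th is the open-circuit voltage V_A - V_B (nothing connected across the terminals).
Nodal analysis, taking node 2 as the 0 V reference.
Source V1 fixes V_0 = 5 V.
KCL at each unknown node (sum of currents leaving = 0; resistances in Ω):
  Node 1: (V_1 - 5)/20 + (V_1 - 0)/20 = 0
Collecting terms: 0.1 × V_1 = 0.25  =>  V_1 = 2.5 V
V_th = V_1 - V_2 = 2.5 - 0 = 2.5 V
Step 2 — R_th: zero the source — replace V1 by a short circuit (node 2 merges into node 0) — and find the resistance seen between A (node 1) and B (node 0).
Reduce the network between node 1 (A) and node 0 (B) by series/parallel combination:
  Rp1 = R1 ‖ R2 (parallel, both between nodes 0 and 1) = 1/(1/20 + 1/20) = 10 Ω
R_th = 10 Ω

Final answer: V_th = 2.5 V, R_th = 10 Ω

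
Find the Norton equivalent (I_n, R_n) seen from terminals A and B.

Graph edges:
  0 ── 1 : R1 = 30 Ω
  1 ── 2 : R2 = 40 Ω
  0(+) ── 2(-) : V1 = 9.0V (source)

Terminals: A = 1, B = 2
Find the Thévenin equivalent first; then I_n = V_th/R_th and R_n = R_th.
Step 1 — V_th is the open-circuit voltage V_A - V_B (nothing connected across the terminals).
Nodal analysis, taking node 2 as the 0 V reference.
Source V1 fixes V_0 = 9 V.
KCL at each unknown node (sum of currents leaving = 0; resistances in Ω):
  Node 1: (V_1 - 9)/30 + (V_1 - 0)/40 = 0
Collecting terms: 0.05833 × V_1 = 0.3  =>  V_1 = 5.143 V
V_th = V_1 - V_2 = 5.143 - 0 = 5.143 V
Step 2 — R_th: zero the source — replace V1 by a short circuit (node 2 merges into node 0) — and find the resistance seen between A (node 1) and B (node 0).
Reduce the network between node 1 (A) and node 0 (B) by series/parallel combination:
  Rp1 = R1 ‖ R2 (parallel, both between nodes 0 and 1) = 1/(1/30 + 1/40) = 17.14 Ω
R_th = 17.14 Ω
I_n = V_th/R_th = 5.143/17.14 = 0.3 A, and R_n = R_th = 17.14 Ω

Final answer: I_n = 0.3 A, R_n = 17.14 Ω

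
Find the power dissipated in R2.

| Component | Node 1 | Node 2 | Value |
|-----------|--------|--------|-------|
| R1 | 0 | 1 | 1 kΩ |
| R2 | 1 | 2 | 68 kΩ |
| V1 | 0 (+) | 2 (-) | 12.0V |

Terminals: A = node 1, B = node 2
Nodal analysis, taking node 2 as the 0 V reference.
Source V1 fixes V_0 = 12 V.
KCL at each unknown node (sum of currents leaving = 0; resistances in Ω):
  Node 1: (V_1 - 12)/1000 + (V_1 - 0)/68000 = 0
Collecting terms: 0.001015 × V_1 = 0.012  =>  V_1 = 11.83 V
I_R2 = (V_1 - V_2)/R2 = (11.83 - 0)/68000 = 0.0001739 A
P_R2 = I_R2² × R2 = (0.0001739)² × 68000 = 0.002057 W

Final answer: 0.002057 W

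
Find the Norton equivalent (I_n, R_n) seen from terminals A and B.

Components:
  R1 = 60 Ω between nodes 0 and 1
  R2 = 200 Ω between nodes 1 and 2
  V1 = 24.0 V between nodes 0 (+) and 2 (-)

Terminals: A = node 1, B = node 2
Find the Thévenin equivalent first; then I_n = V_th/R_th and R_n = R_th.
Step 1 — V_th is the open-circuit voltage V_A - V_B (nothing connected across the terminals).
Nodal analysis, taking node 2 as the 0 V reference.
Source V1 fixes V_0 = 24 V.
KCL at each unknown node (sum of currents leaving = 0; resistances in Ω):
  Node 1: (V_1 - 24)/60 + (V_1 - 0)/200 = 0
Collecting terms: 0.02167 × V_1 = 0.4  =>  V_1 = 18.46 V
V_th = V_1 - V_2 = 18.46 - 0 = 18.46 V
Step 2 — R_th: zero the source — replace V1 by a short circuit (node 2 merges into node 0) — and find the resistance seen between A (node 1) and B (node 0).
Reduce the network between node 1 (A) and node 0 (B) by series/parallel combination:
  Rp1 = R1 ‖ R2 (parallel, both between nodes 0 and 1) = 1/(1/60 + 1/200) = 46.15 Ω
R_th = 46.15 Ω
I_n = V_th/R_th = 18.46/46.15 = 0.4 A, and R_n = R_th = 46.15 Ω

Final answer: I_n = 0.4 A, R_n = 46.15 Ω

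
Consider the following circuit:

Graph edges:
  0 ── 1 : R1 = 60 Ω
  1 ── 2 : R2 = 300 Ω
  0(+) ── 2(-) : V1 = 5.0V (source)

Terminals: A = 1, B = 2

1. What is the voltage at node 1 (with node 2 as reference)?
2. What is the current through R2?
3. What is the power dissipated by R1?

Nodal analysis, taking node 2 as the 0 V reference.
Source V1 fixes V_0 = 5 V.
KCL at each unknown node (sum of currents leaving = 0; resistances in Ω):
  Node 1: (V_1 - 5)/60 + (V_1 - 0)/300 = 0
Collecting terms: 0.02 × V_1 = 0.08333  =>  V_1 = 4.167 V
Part 1:
  Read off the nodal solution: V_1 = 4.167 V
Part 2:
  I_R2 = (V_1 - V_2)/R2 = (4.167 - 0)/300 = 0.01389 A
  Magnitude: I_R2 = 0.01389 A
Part 3:
  I_R1 = (V_0 - V_1)/R1 = (5 - 4.167)/60 = 0.01389 A
  P_R1 = I_R1² × R1 = (0.01389)² × 60 = 0.01157 W

Final answers:
1. V_1 = 4.167 V
2. I_R2 = 0.01389 A
3. P_R1 = 0.01157 W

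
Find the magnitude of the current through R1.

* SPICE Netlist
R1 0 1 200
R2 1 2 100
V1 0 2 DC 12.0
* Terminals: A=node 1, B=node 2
Nodal analysis, taking node 2 as the 0 V reference.
Source V1 fixes V_0 = 12 V.
KCL at each unknown node (sum of currents leaving = 0; resistances in Ω):
  Node 1: (V_1 - 12)/200 + (V_1 - 0)/100 = 0
Collecting terms: 0.015 × V_1 = 0.06  =>  V_1 = 4 V
I_R1 = (V_0 - V_1)/R1 = (12 - 4)/200 = 0.04 A
|I_R1| = 0.04 A

Final answer: |I_R1| = 0.04 A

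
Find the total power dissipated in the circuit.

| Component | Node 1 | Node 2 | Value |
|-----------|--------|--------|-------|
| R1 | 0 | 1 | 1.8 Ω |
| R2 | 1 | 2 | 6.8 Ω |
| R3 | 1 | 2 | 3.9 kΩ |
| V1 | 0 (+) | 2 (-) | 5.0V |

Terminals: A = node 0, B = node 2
Nodal analysis, taking node 2 as the 0 V reference.
Source V1 fixes V_0 = 5 V.
KCL at each unknown node (sum of currents leaving = 0; resistances in Ω):
  Node 1: (V_1 - 5)/1.8 + (V_1 - 0)/6.8 + (V_1 - 0)/3900 = 0
Collecting terms: 0.7029 × V_1 = 2.778  =>  V_1 = 3.952 V
Power in each resistor, P = (ΔV)²/R:
  P_R1 = (5 - 3.952)²/1.8 = 0.6101 W
  P_R2 = (3.952 - 0)²/6.8 = 2.297 W
  P_R3 = (3.952 - 0)²/3900 = 0.004005 W
P_total = P_R1 + P_R2 + P_R3 = 2.911 W

Final answer: 2.911 W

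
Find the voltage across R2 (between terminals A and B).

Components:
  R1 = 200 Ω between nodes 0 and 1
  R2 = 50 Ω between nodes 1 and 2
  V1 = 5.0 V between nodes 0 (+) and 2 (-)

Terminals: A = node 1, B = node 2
R1 and R2 are in series across V1 (node 0 → node 1 → node 2), and the output A–B is taken across R2, so this is a voltage divider.
Series current: I = V1/(R1 + R2) = 5/(200 + 50) = 5/250 = 0.02 A
V_R2 = I × R2 = V1 × R2/(R1 + R2) = 5 × 50/250 = 1 V

Final answer: 1 V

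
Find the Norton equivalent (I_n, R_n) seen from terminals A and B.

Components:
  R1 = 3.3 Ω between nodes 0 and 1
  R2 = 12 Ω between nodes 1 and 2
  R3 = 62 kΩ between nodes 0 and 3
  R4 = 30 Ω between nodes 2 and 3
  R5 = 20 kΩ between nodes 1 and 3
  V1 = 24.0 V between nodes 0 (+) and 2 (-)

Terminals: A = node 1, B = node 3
Find the Thévenin equivalent first; then I_n = V_th/R_th and R_n = R_th.
Step 1 — V_th is the open-circuit voltage V_A - V_B (nothing connected across the terminals).
Nodal analysis, taking node 2 as the 0 V reference.
Source V1 fixes V_0 = 24 V.
KCL at each unknown node (sum of currents leaving = 0; resistances in Ω):
  Node 1: (V_1 - 24)/3.3 + (V_1 - 0)/12 + (V_1 - V_3)/20000 = 0
  Node 3: (V_3 - 24)/62000 + (V_3 - 0)/30 + (V_3 - V_1)/20000 = 0
Collecting terms (coefficients in siemens):
  0.3864·V_1 - 0.00005·V_3 = 7.273
  0.0334·V_3 - 0.00005·V_1 = 0.0003871
Determinant D = (0.3864)(0.0334) - (-0.00005)(-0.00005) = 0.01291
V_1 = [(7.273)(0.0334) - (-0.00005)(0.0003871)]/D = 18.82 V
V_3 = [(0.3864)(0.0003871) - (7.273)(-0.00005)]/D = 0.03977 V
V_th = V_1 - V_3 = 18.82 - 0.03977 = 18.78 V
Step 2 — R_th: zero the source — replace V1 by a short circuit (node 2 merges into node 0) — and find the resistance seen between A (node 1) and B (node 3).
Reduce the network between node 1 (A) and node 3 (B) by series/parallel combination:
  Rp1 = R1 ‖ R2 (parallel, both between nodes 0 and 1) = 1/(1/3.3 + 1/12) = 2.588 Ω
  Rp2 = R3 ‖ R4 (parallel, both between nodes 0 and 3) = 1/(1/62000 + 1/30) = 29.99 Ω
  Rs1 = Rp1 + Rp2 (series, joined only at node 0) = 2.588 + 29.99 = 32.57 Ω
  Rp3 = R5 ‖ Rs1 (parallel, both between nodes 1 and 3) = 1/(1/20000 + 1/32.57) = 32.52 Ω
R_th = 32.52 Ω
I_n = V_th/R_th = 18.78/32.52 = 0.5775 A, and R_n = R_th = 32.52 Ω

Final answer: I_n = 0.5775 A, R_n = 32.52 Ω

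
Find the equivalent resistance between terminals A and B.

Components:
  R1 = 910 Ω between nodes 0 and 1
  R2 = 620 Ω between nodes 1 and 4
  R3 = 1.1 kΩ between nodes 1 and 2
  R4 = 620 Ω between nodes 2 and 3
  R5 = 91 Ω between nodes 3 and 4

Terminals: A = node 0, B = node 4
Reduce the network between node 0 (A) and node 4 (B) by series/parallel combination:
  Rs1 = R3 + R4 (series, joined only at node 2) = 1100 + 620 = 1720 Ω
  Rs2 = R5 + Rs1 (series, joined only at node 3) = 91 + 1720 = 1811 Ω
  Rp1 = R2 ‖ Rs2 (parallel, both between nodes 1 and 4) = 1/(1/620 + 1/1811) = 461.9 Ω
  Rs3 = R1 + Rp1 (series, joined only at node 1) = 910 + 461.9 = 1372 Ω
R_eq = 1.372 kΩ

Final answer: 1.372 kΩ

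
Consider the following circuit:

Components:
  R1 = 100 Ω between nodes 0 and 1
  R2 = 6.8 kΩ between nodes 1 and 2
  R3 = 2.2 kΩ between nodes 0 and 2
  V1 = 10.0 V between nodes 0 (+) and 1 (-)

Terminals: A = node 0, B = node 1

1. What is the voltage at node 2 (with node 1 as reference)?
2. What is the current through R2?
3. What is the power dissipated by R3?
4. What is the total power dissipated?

Nodal analysis, taking node 1 as the 0 V reference.
Source V1 fixes V_0 = 10 V.
KCL at each unknown node (sum of currents leaving = 0; resistances in Ω):
  Node 2: (V_2 - 0)/6800 + (V_2 - 10)/2200 = 0
Collecting terms: 0.0006016 × V_2 = 0.004545  =>  V_2 = 7.556 V
Part 1:
  Read off the nodal solution: V_2 = 7.556 V
Part 2:
  I_R2 = (V_1 - V_2)/R2 = (0 - 7.556)/6800 = -0.001111 A
  Magnitude: I_R2 = 0.001111 A
Part 3:
  I_R3 = (V_0 - V_2)/R3 = (10 - 7.556)/2200 = 0.001111 A
  P_R3 = I_R3² × R3 = (0.001111)² × 2200 = 0.002716 W
Part 4:
  Power in each resistor, P = (ΔV)²/R:
    P_R1 = (10 - 0)²/100 = 1 W
    P_R2 = (0 - 7.556)²/6800 = 0.008395 W
    P_R3 = (10 - 7.556)²/2200 = 0.002716 W
  P_total = P_R1 + P_R2 + P_R3 = 1.011 W

Final answers:
1. V_2 = 7.556 V
2. I_R2 = 0.001111 A
3. P_R3 = 0.002716 W
4. P_total = 1.011 W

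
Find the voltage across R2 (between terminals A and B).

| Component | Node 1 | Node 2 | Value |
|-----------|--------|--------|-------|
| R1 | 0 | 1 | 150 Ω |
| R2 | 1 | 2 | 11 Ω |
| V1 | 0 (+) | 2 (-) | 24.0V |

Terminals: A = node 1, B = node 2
R1 and R2 are in series across V1 (node 0 → node 1 → node 2), and the output A–B is taken across R2, so this is a voltage divider.
Series current: I = V1/(R1 + R2) = 24/(150 + 11) = 24/161 = 0.1491 A
V_R2 = I × R2 = V1 × R2/(R1 + R2) = 24 × 11/161 = 1.64 V

Final answer: 1.64 V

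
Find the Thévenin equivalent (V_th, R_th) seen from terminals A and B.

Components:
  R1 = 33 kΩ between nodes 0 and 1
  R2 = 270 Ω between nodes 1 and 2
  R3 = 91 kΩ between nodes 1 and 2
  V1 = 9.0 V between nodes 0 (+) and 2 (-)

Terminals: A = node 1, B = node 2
Step 1 — V_th is the open-circuit voltage V_A - V_B (nothing connected across the terminals).
Nodal analysis, taking node 2 as the 0 V reference.
Source V1 fixes V_0 = 9 V.
KCL at each unknown node (sum of currents leaving = 0; resistances in Ω):
  Node 1: (V_1 - 9)/33000 + (V_1 - 0)/270 + (V_1 - 0)/91000 = 0
Collecting terms: 0.003745 × V_1 = 0.0002727  =>  V_1 = 0.07282 V
V_th = V_1 - V_2 = 0.07282 - 0 = 0.07282 V
Step 2 — R_th: zero the source — replace V1 by a short circuit (node 2 merges into node 0) — and find the resistance seen between A (node 1) and B (node 0).
Reduce the network between node 1 (A) and node 0 (B) by series/parallel combination:
  Rp1 = R1 ‖ R2 ‖ R3 (parallel, all between nodes 0 and 1) = 1/(1/33000 + 1/270 + 1/91000) = 267 Ω
R_th = 267 Ω

Final answer: V_th = 0.07282 V, R_th = 267 Ω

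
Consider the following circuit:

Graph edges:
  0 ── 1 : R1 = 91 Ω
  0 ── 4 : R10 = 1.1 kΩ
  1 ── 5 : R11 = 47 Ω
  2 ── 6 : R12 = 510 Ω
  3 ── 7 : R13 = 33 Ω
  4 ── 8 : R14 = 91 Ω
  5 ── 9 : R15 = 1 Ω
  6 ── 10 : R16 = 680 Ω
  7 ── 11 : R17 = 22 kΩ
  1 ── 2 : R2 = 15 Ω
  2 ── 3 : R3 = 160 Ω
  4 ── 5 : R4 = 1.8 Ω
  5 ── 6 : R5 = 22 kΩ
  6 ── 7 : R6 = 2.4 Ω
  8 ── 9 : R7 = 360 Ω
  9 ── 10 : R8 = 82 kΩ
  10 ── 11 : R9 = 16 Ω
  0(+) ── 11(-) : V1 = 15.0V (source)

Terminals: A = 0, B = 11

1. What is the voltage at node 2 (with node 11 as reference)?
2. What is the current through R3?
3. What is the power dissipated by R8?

Nodal analysis, taking node 11 as the 0 V reference.
Source V1 fixes V_0 = 15 V.
KCL at each unknown node (sum of currents leaving = 0; resistances in Ω):
  Node 1: (V_1 - 15)/91 + (V_1 - V_2)/15 + (V_1 - V_5)/47 = 0
  Node 2: (V_2 - V_1)/15 + (V_2 - V_3)/160 + (V_2 - V_6)/510 = 0
  Node 3: (V_3 - V_2)/160 + (V_3 - V_7)/33 = 0
  Node 4: (V_4 - V_5)/1.8 + (V_4 - 15)/1100 + (V_4 - V_8)/91 = 0
  Node 5: (V_5 - V_4)/1.8 + (V_5 - V_6)/22000 + (V_5 - V_1)/47 + (V_5 - V_9)/1 = 0
  Node 6: (V_6 - V_5)/22000 + (V_6 - V_7)/2.4 + (V_6 - V_2)/510 + (V_6 - V_10)/680 = 0
  Node 7: (V_7 - V_6)/2.4 + (V_7 - V_3)/33 + (V_7 - 0)/22000 = 0
  Node 8: (V_8 - V_9)/360 + (V_8 - V_4)/91 = 0
  Node 9: (V_9 - V_8)/360 + (V_9 - V_10)/82000 + (V_9 - V_5)/1 = 0
  Node 10: (V_10 - V_9)/82000 + (V_10 - 0)/16 + (V_10 - V_6)/680 = 0
Collecting terms (coefficients in siemens):
  0.09893·V_1 - 0.06667·V_2 - 0.02128·V_5 = 0.1648
  0.07488·V_2 - 0.06667·V_1 - 0.00625·V_3 - 0.001961·V_6 = 0
  0.03655·V_3 - 0.00625·V_2 - 0.0303·V_7 = 0
  0.5675·V_4 - 0.5556·V_5 - 0.01099·V_8 = 0.01364
  1.577·V_5 - 0.02128·V_1 - 0.5556·V_4 - 0.00004545·V_6 - 1·V_9 = 0
  0.4201·V_6 - 0.001961·V_2 - 0.00004545·V_5 - 0.4167·V_7 - 0.001471·V_10 = 0
  0.447·V_7 - 0.0303·V_3 - 0.4167·V_6 = 0
  0.01377·V_8 - 0.01099·V_4 - 0.002778·V_9 = 0
  1.003·V_9 - 1·V_5 - 0.002778·V_8 - 0.0000122·V_10 = 0
  0.06398·V_10 - 0.001471·V_6 - 0.0000122·V_9 = 0
Solving these 10 simultaneous equations (Gaussian elimination) gives:
  V_1 = 13.6 V, V_2 = 13.36 V, V_3 = 11.48 V, V_4 = 13.65 V
  V_5 = 13.65 V, V_6 = 11.06 V, V_7 = 11.09 V, V_8 = 13.65 V
  V_9 = 13.65 V, V_10 = 0.2569 V
Part 1:
  Read off the nodal solution: V_2 = 13.36 V
Part 2:
  I_R3 = (V_2 - V_3)/R3 = (13.36 - 11.48)/160 = 0.01177 A
  Magnitude: I_R3 = 0.01177 A
Part 3:
  I_R8 = (V_9 - V_10)/R8 = (13.65 - 0.2569)/82000 = 0.0001633 A
  P_R8 = I_R8² × R8 = (0.0001633)² × 82000 = 0.002187 W

Final answers:
1. V_2 = 13.36 V
2. I_R3 = 0.01177 A
3. P_R8 = 0.002187 W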